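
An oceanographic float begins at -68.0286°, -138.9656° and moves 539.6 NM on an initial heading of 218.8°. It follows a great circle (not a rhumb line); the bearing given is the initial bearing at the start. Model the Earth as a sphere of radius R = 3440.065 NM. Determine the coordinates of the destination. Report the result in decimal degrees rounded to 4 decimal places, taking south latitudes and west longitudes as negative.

latitude -74.0570°, longitude -159.8423°

Angular distance δ = d/R = 539.6 / 3440.065 = 0.156858 rad.
With φ₁ = -68.0286° = -1.187323 rad and θ = 218.8° = 3.818780 rad:
Destination latitude: φ₂ = arcsin( sin φ₁ cos δ + cos φ₁ sin δ cos θ ) = arcsin(-0.961535) = -74.0570°.
For the longitude increment, Δλ = atan2( sin θ sin δ cos φ₁, cos δ − sin φ₁ sin φ₂ ) = atan2(-0.036623, 0.096023) = -20.8767°.
λ₂ = λ₁ + Δλ = -159.8423°.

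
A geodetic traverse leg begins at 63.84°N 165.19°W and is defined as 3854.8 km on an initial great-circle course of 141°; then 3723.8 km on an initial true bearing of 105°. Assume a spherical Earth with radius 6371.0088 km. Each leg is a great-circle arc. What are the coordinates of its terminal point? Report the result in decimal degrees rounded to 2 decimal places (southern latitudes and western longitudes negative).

latitude 19.47°, longitude -105.53°

Apply the spherical direct solution leg by leg, carrying full precision between legs.
Leg 1: from (63.84°, -165.19°), δ = 3854.8/6371.0088 = 0.605053 rad, θ = 141° → φ = 32.91°, λ = -139.95°.
Leg 2: from (32.91°, -139.95°), δ = 3723.8/6371.0088 = 0.584491 rad, θ = 105° → φ = 19.47°, λ = -105.53°.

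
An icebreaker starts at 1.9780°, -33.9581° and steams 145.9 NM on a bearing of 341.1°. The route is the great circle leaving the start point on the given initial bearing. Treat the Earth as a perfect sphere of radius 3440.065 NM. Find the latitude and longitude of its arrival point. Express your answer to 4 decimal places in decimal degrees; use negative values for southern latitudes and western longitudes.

latitude 4.2768°, longitude -34.7472°

Central angle δ = d/R = 0.042412 rad.
Start latitude φ₁ = 0.034523 rad; initial bearing θ = 5.953318 rad.
sin φ₂ = sin φ₁ cos δ + cos φ₁ sin δ cos θ = (0.034516)(0.999101) + (0.999404)(0.042399)(0.946085) = 0.074574
φ₂ = asin(0.074574) = 0.074643 rad = 4.2768°.
For the longitude increment, Δλ = atan2( sin θ sin δ cos φ₁, cos δ − sin φ₁ sin φ₂ ) = atan2(-0.013726, 0.996527) = -0.7891°.
λ₂ = -33.9581° + -0.7891° = -34.7472°.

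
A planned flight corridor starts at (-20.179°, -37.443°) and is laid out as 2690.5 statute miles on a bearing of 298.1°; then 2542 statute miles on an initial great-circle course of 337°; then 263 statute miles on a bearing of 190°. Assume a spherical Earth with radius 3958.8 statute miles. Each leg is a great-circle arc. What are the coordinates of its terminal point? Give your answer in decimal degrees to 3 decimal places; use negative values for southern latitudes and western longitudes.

latitude 30.229°, longitude -88.271°

Apply the spherical direct solution leg by leg, carrying full precision between legs.
Leg 1: from (-20.179°, -37.443°), δ = 2690.5/3958.8 = 0.679625 rad, θ = 298.1° → φ = 0.547°, λ = -71.115°.
Leg 2: from (0.547°, -71.115°), δ = 2542/3958.8 = 0.642114 rad, θ = 337° → φ = 33.980°, λ = -87.507°.
Leg 3: from (33.980°, -87.507°), δ = 263/3958.8 = 0.066434 rad, θ = 190° → φ = 30.229°, λ = -88.271°.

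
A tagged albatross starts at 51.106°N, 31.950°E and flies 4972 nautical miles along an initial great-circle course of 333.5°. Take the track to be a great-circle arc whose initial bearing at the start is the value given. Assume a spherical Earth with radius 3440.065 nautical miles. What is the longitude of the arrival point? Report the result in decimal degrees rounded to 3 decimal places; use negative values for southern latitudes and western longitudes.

δ = 4972/3440.065 = 1.445322 rad (82.8108°).
Start latitude φ₁ = 0.891968 rad; initial bearing θ = 5.820673 rad.
sin φ₂ = sin φ₁ cos δ + cos φ₁ sin δ cos θ = (0.778309)(0.125146) + (0.627882)(0.992138)(0.894934) = 0.654897
φ₂ = asin(0.654897) = 0.714047 rad = 40.912°.
Δλ = atan2( sin θ sin δ cos φ₁ , cos δ − sin φ₁ sin φ₂ ) = atan2(-0.277957, -0.384567) = -2.515741 rad = -144.141°.
Hence λ₂ = 31.950° + -144.141° = -112.191°.

longitude -112.191°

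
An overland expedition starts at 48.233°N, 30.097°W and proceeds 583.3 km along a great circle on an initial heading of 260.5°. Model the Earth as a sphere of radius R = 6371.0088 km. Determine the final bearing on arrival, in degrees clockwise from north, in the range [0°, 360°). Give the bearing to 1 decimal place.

final bearing 254.9°

Angular distance δ = d/R = 583.3 / 6371.0088 = 0.091555 rad.
Converting: φ₁ = 0.841825 rad, θ = 4.546583 rad.
sin φ₂ = sin φ₁ cos δ + cos φ₁ sin δ cos θ = (0.745860)(0.995812) + (0.666103)(0.091428)(-0.165048) = 0.732684
φ₂ = asin(0.732684) = 0.822258 rad = 47.112°.
Then Δλ = atan2(-0.060065, 0.449332) = -0.132888 rad, from sin θ sin δ cos φ₁ over cos δ − sin φ₁ sin φ₂.
λ₂ = λ₁ + Δλ = -37.711°.
The forward bearing on arrival equals the back-azimuth from the destination plus 180°.
Back-azimuth from P₂ (47.1°, -37.7°) to P₁ (48.2°, -30.1°), with Δλ' = λ₁ − λ₂ = 7.6°: atan2( sin Δλ' cos φ₁ , cos φ₂ sin φ₁ − sin φ₂ cos φ₁ cos Δλ' ) = 74.9°.
Final bearing = (74.9° + 180°) mod 360° = 254.9°.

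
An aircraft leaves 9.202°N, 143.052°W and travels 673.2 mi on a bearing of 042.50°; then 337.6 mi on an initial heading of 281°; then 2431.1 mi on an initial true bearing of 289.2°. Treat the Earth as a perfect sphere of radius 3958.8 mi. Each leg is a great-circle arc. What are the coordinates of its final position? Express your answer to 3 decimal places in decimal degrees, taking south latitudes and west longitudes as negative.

latitude 24.989°, longitude -178.128°

Apply the spherical direct solution leg by leg, carrying full precision between legs.
Leg 1: from (9.202°, -143.052°), δ = 673.2/3958.8 = 0.170052 rad, θ = 42.5° → φ = 16.306°, λ = -136.210°.
Leg 2: from (16.306°, -136.210°), δ = 337.6/3958.8 = 0.085278 rad, θ = 281° → φ = 17.179°, λ = -141.231°.
Leg 3: from (17.179°, -141.231°), δ = 2431.1/3958.8 = 0.614100 rad, θ = 289.2° → φ = 24.989°, λ = -178.128°.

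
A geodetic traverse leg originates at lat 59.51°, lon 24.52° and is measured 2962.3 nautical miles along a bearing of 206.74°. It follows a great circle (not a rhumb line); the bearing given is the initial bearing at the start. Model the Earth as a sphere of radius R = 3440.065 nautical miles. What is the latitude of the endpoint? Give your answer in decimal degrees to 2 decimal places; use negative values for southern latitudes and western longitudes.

δ = 2962.3/3440.065 = 0.861117 rad (49.3384°).
With φ₁ = 59.51° = 1.038645 rad and θ = 206.74° = 3.608294 rad:
Destination latitude: φ₂ = arcsin( sin φ₁ cos δ + cos φ₁ sin δ cos θ ) = arcsin(0.217758) = 12.58°.
Then Δλ = atan2(-0.173178, 0.463944) = -0.357257 rad, from sin θ sin δ cos φ₁ over cos δ − sin φ₁ sin φ₂.
Hence λ₂ = 24.52° + -20.47° = 4.05°.

latitude 12.58°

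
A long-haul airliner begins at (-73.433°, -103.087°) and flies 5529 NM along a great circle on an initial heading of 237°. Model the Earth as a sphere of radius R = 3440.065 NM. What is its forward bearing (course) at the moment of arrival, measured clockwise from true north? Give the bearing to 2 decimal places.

The arc subtends δ = 5529/3440.065 = 1.607237 rad at the centre.
Converting: φ₁ = -1.281648 rad, θ = 4.136430 rad.
sin φ₂ = sin φ₁ cos δ + cos φ₁ sin δ cos θ = (-0.958487)(-0.036433) + (0.285136)(0.999336)(-0.544639) = -0.120273
φ₂ = asin(-0.120273) = -0.120565 rad = -6.908°.
Then Δλ = atan2(-0.238977, -0.151713) = -2.136443 rad, from sin θ sin δ cos φ₁ over cos δ − sin φ₁ sin φ₂.
λ₂ = -103.087° + -122.409° = -225.496°, normalized to (−180°, 180°] → 134.504°.
The forward bearing on arrival equals the back-azimuth from the destination plus 180°.
Back-azimuth from P₂ (-6.91°, 134.50°) to P₁ (-73.43°, -103.09°), with Δλ' = λ₁ − λ₂ = -237.59°: atan2( sin Δλ' cos φ₁ , cos φ₂ sin φ₁ − sin φ₂ cos φ₁ cos Δλ' ) = 166.06°.
Final bearing = (166.06° + 180°) mod 360° = 346.06°.

final bearing 346.06°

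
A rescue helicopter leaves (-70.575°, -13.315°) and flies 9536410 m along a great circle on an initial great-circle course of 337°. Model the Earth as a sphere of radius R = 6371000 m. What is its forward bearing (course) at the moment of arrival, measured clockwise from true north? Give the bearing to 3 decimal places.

final bearing 352.316°

Angular distance δ = d/R = 9536410 / 6371000 = 1.496847 rad.
With φ₁ = -70.575° = -1.231766 rad and θ = 337° = 5.881760 rad:
Destination latitude: φ₂ = arcsin( sin φ₁ cos δ + cos φ₁ sin δ cos θ ) = arcsin(0.235621) = 13.628°.
For the longitude increment, Δλ = atan2( sin θ sin δ cos φ₁, cos δ − sin φ₁ sin φ₂ ) = atan2(-0.129591, 0.296092) = -23.638°.
λ₂ = -13.315° + -23.638° = -36.953°.
The forward bearing on arrival equals the back-azimuth from the destination plus 180°.
Back-azimuth from P₂ (13.628°, -36.953°) to P₁ (-70.575°, -13.315°), with Δλ' = λ₁ − λ₂ = 23.638°: atan2( sin Δλ' cos φ₁ , cos φ₂ sin φ₁ − sin φ₂ cos φ₁ cos Δλ' ) = 172.316°.
Final bearing = (172.316° + 180°) mod 360° = 352.316°.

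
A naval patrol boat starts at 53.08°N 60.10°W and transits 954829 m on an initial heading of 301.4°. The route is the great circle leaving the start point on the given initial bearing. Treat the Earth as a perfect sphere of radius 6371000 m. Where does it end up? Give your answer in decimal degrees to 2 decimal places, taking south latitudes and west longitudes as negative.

The arc subtends δ = 954829/6371000 = 0.149871 rad at the centre.
With φ₁ = 53.08° = 0.926421 rad and θ = 301.4° = 5.260422 rad:
sin φ₂ = sin φ₁ cos δ + cos φ₁ sin δ cos θ = (0.799475)(0.988790) + (0.600699)(0.149311)(0.521010) = 0.837243
φ₂ = asin(0.837243) = 0.992222 rad = 56.85°.
Then Δλ = atan2(-0.076556, 0.319435) = -0.235223 rad, from sin θ sin δ cos φ₁ over cos δ − sin φ₁ sin φ₂.
Hence λ₂ = -60.10° + -13.48° = -73.58°.

latitude 56.85°, longitude -73.58°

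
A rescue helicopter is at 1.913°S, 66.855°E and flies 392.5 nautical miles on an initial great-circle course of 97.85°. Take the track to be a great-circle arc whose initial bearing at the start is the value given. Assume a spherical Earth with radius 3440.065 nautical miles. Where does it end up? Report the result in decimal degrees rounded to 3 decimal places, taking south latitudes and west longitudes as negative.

latitude -2.792°, longitude 73.338°

The arc subtends δ = 392.5/3440.065 = 0.114097 rad at the centre.
With φ₁ = -1.913° = -0.033388 rad and θ = 97.85° = 1.707805 rad:
Destination latitude: φ₂ = arcsin( sin φ₁ cos δ + cos φ₁ sin δ cos θ ) = arcsin(-0.048706) = -2.792°.
Then Δλ = atan2(0.112720, 0.991872) = 0.113158 rad, from sin θ sin δ cos φ₁ over cos δ − sin φ₁ sin φ₂.
λ₂ = λ₁ + Δλ = 73.338°.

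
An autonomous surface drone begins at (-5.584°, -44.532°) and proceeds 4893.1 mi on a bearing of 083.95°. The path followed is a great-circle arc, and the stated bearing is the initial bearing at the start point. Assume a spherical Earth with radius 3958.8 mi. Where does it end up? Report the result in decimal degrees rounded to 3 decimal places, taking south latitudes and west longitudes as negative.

latitude 3.847°, longitude 25.746°

Angular distance δ = d/R = 4893.1 / 3958.8 = 1.236006 rad.
Start latitude φ₁ = -0.097459 rad; initial bearing θ = 1.465204 rad.
Destination latitude: φ₂ = arcsin( sin φ₁ cos δ + cos φ₁ sin δ cos θ ) = arcsin(0.067101) = 3.847°.
Then Δλ = atan2(0.934762, 0.335101) = 1.226580 rad, from sin θ sin δ cos φ₁ over cos δ − sin φ₁ sin φ₂.
λ₂ = -44.532° + 70.278° = 25.746°.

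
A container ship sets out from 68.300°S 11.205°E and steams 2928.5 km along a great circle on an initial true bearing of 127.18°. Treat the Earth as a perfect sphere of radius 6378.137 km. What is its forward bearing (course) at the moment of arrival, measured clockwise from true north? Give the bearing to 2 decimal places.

final bearing 54.33°

Angular distance δ = d/R = 2928.5 / 6378.137 = 0.459147 rad.
Start latitude φ₁ = -1.192060 rad; initial bearing θ = 2.219710 rad.
sin φ₂ = sin φ₁ cos δ + cos φ₁ sin δ cos θ = (-0.929133)(0.896431) + (0.369747)(0.443183)(-0.604321) = -0.931931
φ₂ = asin(-0.931931) = -1.199701 rad = -68.738°.
Then Δλ = atan2(0.130558, 0.030544) = 1.340982 rad, from sin θ sin δ cos φ₁ over cos δ − sin φ₁ sin φ₂.
λ₂ = λ₁ + Δλ = 88.038°.
The forward bearing on arrival equals the back-azimuth from the destination plus 180°.
Back-azimuth from P₂ (-68.74°, 88.04°) to P₁ (-68.30°, 11.21°), with Δλ' = λ₁ − λ₂ = -76.83°: atan2( sin Δλ' cos φ₁ , cos φ₂ sin φ₁ − sin φ₂ cos φ₁ cos Δλ' ) = 234.33°.
Final bearing = (234.33° + 180°) mod 360° = 54.33°.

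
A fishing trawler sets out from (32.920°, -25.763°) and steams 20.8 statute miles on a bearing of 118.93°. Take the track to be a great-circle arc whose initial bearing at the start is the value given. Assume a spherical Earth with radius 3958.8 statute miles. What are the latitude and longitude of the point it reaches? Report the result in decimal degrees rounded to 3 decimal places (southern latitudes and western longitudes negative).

latitude 32.774°, longitude -25.450°

δ = 20.8/3958.8 = 0.005254 rad (0.3010°).
Start latitude φ₁ = 0.574562 rad; initial bearing θ = 2.075720 rad.
Destination latitude: φ₂ = arcsin( sin φ₁ cos δ + cos φ₁ sin δ cos θ ) = arcsin(0.541326) = 32.774°.
For the longitude increment, Δλ = atan2( sin θ sin δ cos φ₁, cos δ − sin φ₁ sin φ₂ ) = atan2(0.003860, 0.705793) = 0.313°.
λ₂ = -25.763° + 0.313° = -25.450°.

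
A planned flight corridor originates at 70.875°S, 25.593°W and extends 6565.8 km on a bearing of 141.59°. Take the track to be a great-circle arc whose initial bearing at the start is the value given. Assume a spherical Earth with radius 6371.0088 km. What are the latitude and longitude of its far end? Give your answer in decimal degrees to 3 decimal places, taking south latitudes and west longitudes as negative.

δ = 6565.8/6371.0088 = 1.030575 rad (59.0476°).
With φ₁ = -70.875° = -1.237002 rad and θ = 141.59° = 2.471212 rad:
Applying the spherical law of cosines for sides, sin φ₂ = sin φ₁ cos δ + cos φ₁ sin δ cos θ = -0.706105, so φ₂ = -44.919°.
For the longitude increment, Δλ = atan2( sin θ sin δ cos φ₁, cos δ − sin φ₁ sin φ₂ ) = atan2(0.174565, -0.152807) = 131.198°.
λ₂ = λ₁ + Δλ = 105.605°.

latitude -44.919°, longitude 105.605°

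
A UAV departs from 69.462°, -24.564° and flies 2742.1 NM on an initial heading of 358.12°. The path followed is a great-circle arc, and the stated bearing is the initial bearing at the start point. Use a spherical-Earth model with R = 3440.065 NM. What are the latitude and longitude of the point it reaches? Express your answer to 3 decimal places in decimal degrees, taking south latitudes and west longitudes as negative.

latitude 64.849°, longitude 158.601°

The arc subtends δ = 2742.1/3440.065 = 0.797107 rad at the centre.
Converting: φ₁ = 1.212341 rad, θ = 6.250373 rad.
sin φ₂ = sin φ₁ cos δ + cos φ₁ sin δ cos θ = (0.936440)(0.698779) + (0.350829)(0.715338)(0.999462) = 0.905190
φ₂ = asin(0.905190) = 1.131827 rad = 64.849°.
Δλ = atan2( sin θ sin δ cos φ₁ , cos δ − sin φ₁ sin φ₂ ) = atan2(-0.008233, -0.148877) = -3.086348 rad = -176.835°.
λ₂ = -24.564° + -176.835° = -201.399°, normalized to (−180°, 180°] → 158.601°.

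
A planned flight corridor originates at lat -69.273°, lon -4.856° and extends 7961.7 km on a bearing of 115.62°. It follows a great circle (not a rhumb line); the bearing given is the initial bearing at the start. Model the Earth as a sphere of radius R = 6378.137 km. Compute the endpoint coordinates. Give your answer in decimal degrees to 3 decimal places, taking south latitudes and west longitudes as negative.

Angular distance δ = d/R = 7961.7 / 6378.137 = 1.248280 rad.
Converting: φ₁ = -1.209042 rad, θ = 2.017950 rad.
Destination latitude: φ₂ = arcsin( sin φ₁ cos δ + cos φ₁ sin δ cos θ ) = arcsin(-0.441583) = -26.205°.
Then Δλ = atan2(0.302666, -0.096048) = 1.878086 rad, from sin θ sin δ cos φ₁ over cos δ − sin φ₁ sin φ₂.
λ₂ = λ₁ + Δλ = 102.750°.

latitude -26.205°, longitude 102.750°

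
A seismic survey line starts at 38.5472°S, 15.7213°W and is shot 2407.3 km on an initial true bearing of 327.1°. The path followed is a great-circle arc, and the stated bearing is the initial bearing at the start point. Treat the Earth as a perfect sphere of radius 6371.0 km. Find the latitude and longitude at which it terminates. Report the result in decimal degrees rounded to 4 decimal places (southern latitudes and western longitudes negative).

latitude -19.6906°, longitude -28.0099°

Angular distance δ = d/R = 2407.3 / 6371 = 0.377853 rad.
Start latitude φ₁ = -0.672776 rad; initial bearing θ = 5.708972 rad.
sin φ₂ = sin φ₁ cos δ + cos φ₁ sin δ cos θ = (-0.623159)(0.929459) + (0.782095)(0.368926)(0.839620) = -0.336941
φ₂ = asin(-0.336941) = -0.343666 rad = -19.6906°.
For the longitude increment, Δλ = atan2( sin θ sin δ cos φ₁, cos δ − sin φ₁ sin φ₂ ) = atan2(-0.156725, 0.719491) = -12.2886°.
λ₂ = λ₁ + Δλ = -28.0099°.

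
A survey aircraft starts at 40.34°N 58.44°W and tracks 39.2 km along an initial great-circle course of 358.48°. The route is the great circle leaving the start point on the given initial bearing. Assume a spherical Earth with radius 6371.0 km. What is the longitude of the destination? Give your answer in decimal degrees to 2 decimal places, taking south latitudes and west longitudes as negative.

Angular distance δ = d/R = 39.2 / 6371 = 0.006153 rad.
With φ₁ = 40.34° = 0.704066 rad and θ = 358.48° = 6.256656 rad:
Destination latitude: φ₂ = arcsin( sin φ₁ cos δ + cos φ₁ sin δ cos θ ) = arcsin(0.651998) = 40.69°.
Δλ = atan2( sin θ sin δ cos φ₁ , cos δ − sin φ₁ sin φ₂ ) = atan2(-0.000124, 0.577928) = -0.000215 rad = -0.01°.
Hence λ₂ = -58.44° + -0.01° = -58.45°.

longitude -58.45°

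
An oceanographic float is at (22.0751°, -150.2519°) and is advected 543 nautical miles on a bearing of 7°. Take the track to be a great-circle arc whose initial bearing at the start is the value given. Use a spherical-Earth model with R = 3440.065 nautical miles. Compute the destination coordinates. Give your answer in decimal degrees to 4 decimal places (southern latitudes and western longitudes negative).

latitude 31.0464°, longitude -148.9707°

Angular distance δ = d/R = 543 / 3440.065 = 0.157846 rad.
With φ₁ = 22.0751° = 0.385283 rad and θ = 7° = 0.122173 rad:
Applying the spherical law of cosines for sides, sin φ₂ = sin φ₁ cos δ + cos φ₁ sin δ cos θ = 0.515731, so φ₂ = 31.0464°.
Then Δλ = atan2(0.017752, 0.793745) = 0.022362 rad, from sin θ sin δ cos φ₁ over cos δ − sin φ₁ sin φ₂.
Hence λ₂ = -150.2519° + 1.2812° = -148.9707°.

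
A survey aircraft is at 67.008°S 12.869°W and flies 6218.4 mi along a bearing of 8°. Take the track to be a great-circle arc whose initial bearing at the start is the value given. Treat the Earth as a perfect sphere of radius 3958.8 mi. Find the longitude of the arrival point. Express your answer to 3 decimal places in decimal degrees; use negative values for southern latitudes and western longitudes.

Central angle δ = d/R = 1.570779 rad.
Start latitude φ₁ = -1.169510 rad; initial bearing θ = 0.139626 rad.
sin φ₂ = sin φ₁ cos δ + cos φ₁ sin δ cos θ = (-0.920559)(0.000017) + (0.390603)(1.000000)(0.990268) = 0.386785
φ₂ = asin(0.386785) = 0.397143 rad = 22.755°.
Δλ = atan2( sin θ sin δ cos φ₁ , cos δ − sin φ₁ sin φ₂ ) = atan2(0.054361, 0.356076) = 0.151498 rad = 8.680°.
Hence λ₂ = -12.869° + 8.680° = -4.189°.

longitude -4.189°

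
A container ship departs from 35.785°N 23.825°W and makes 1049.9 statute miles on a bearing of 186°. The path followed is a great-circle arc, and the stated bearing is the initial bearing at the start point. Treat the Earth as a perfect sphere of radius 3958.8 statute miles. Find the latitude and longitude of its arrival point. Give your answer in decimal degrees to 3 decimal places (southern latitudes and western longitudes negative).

Central angle δ = d/R = 0.265207 rad.
Converting: φ₁ = 0.624566 rad, θ = 3.246312 rad.
sin φ₂ = sin φ₁ cos δ + cos φ₁ sin δ cos θ = (0.584745)(0.965038) + (0.811217)(0.262109)(-0.994522) = 0.352839
φ₂ = asin(0.352839) = 0.360604 rad = 20.661°.
For the longitude increment, Δλ = atan2( sin θ sin δ cos φ₁, cos δ − sin φ₁ sin φ₂ ) = atan2(-0.022226, 0.758717) = -1.678°.
Hence λ₂ = -23.825° + -1.678° = -25.503°.

latitude 20.661°, longitude -25.503°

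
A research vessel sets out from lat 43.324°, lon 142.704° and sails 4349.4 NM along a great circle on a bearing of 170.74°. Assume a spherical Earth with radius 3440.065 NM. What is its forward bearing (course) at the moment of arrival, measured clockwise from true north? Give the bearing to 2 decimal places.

final bearing 172.34°

The arc subtends δ = 4349.4/3440.065 = 1.264337 rad at the centre.
With φ₁ = 43.324° = 0.756146 rad and θ = 170.74° = 2.979975 rad:
Applying the spherical law of cosines for sides, sin φ₂ = sin φ₁ cos δ + cos φ₁ sin δ cos θ = -0.477558, so φ₂ = -28.526°.
For the longitude increment, Δλ = atan2( sin θ sin δ cos φ₁, cos δ − sin φ₁ sin φ₂ ) = atan2(0.111609, 0.629349) = 10.056°.
λ₂ = λ₁ + Δλ = 152.760°.
The forward bearing on arrival equals the back-azimuth from the destination plus 180°.
Back-azimuth from P₂ (-28.53°, 152.76°) to P₁ (43.32°, 142.70°), with Δλ' = λ₁ − λ₂ = -10.06°: atan2( sin Δλ' cos φ₁ , cos φ₂ sin φ₁ − sin φ₂ cos φ₁ cos Δλ' ) = 352.34°.
Final bearing = (352.34° + 180°) mod 360° = 172.34°.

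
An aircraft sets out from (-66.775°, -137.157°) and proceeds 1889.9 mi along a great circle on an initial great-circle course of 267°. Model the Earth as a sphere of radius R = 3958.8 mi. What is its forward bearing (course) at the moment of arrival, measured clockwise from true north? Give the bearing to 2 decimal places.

final bearing 315.73°

The arc subtends δ = 1889.9/3958.8 = 0.477392 rad at the centre.
Start latitude φ₁ = -1.165444 rad; initial bearing θ = 4.660029 rad.
sin φ₂ = sin φ₁ cos δ + cos φ₁ sin δ cos θ = (-0.918963)(0.888196) + (0.394343)(0.459464)(-0.052336) = -0.825702
φ₂ = asin(-0.825702) = -0.971446 rad = -55.660°.
Then Δλ = atan2(-0.180938, 0.129406) = -0.949945 rad, from sin θ sin δ cos φ₁ over cos δ − sin φ₁ sin φ₂.
λ₂ = -137.157° + -54.428° = -191.585°, normalized to (−180°, 180°] → 168.415°.
The forward bearing on arrival equals the back-azimuth from the destination plus 180°.
Back-azimuth from P₂ (-55.66°, 168.42°) to P₁ (-66.78°, -137.16°), with Δλ' = λ₁ − λ₂ = -305.57°: atan2( sin Δλ' cos φ₁ , cos φ₂ sin φ₁ − sin φ₂ cos φ₁ cos Δλ' ) = 135.73°.
Final bearing = (135.73° + 180°) mod 360° = 315.73°.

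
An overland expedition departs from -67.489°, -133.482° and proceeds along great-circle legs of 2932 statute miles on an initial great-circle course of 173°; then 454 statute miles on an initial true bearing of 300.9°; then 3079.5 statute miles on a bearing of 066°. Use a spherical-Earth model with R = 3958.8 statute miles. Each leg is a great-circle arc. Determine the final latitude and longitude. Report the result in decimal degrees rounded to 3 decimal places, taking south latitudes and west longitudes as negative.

Apply the spherical direct solution leg by leg, carrying full precision between legs.
Leg 1: from (-67.489°, -133.482°), δ = 2932/3958.8 = 0.740628 rad, θ = 173° → φ = -69.755°, λ = 32.771°.
Leg 2: from (-69.755°, 32.771°), δ = 454/3958.8 = 0.114681 rad, θ = 300.9° → φ = -65.745°, λ = 18.942°.
Leg 3: from (-65.745°, 18.942°), δ = 3079.5/3958.8 = 0.777887 rad, θ = 66° → φ = -32.158°, λ = 68.168°.

latitude -32.158°, longitude 68.168°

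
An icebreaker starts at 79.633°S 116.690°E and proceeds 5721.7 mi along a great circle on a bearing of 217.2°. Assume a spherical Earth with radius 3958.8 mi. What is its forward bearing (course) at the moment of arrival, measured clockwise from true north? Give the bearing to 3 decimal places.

final bearing 353.521°

The arc subtends δ = 5721.7/3958.8 = 1.445312 rad at the centre.
With φ₁ = -79.633° = -1.389858 rad and θ = 217.2° = 3.790855 rad:
sin φ₂ = sin φ₁ cos δ + cos φ₁ sin δ cos θ = (-0.983675)(0.125156) + (0.179953)(0.992137)(-0.796530) = -0.265323
φ₂ = asin(-0.265323) = -0.268539 rad = -15.386°.
For the longitude increment, Δλ = atan2( sin θ sin δ cos φ₁, cos δ − sin φ₁ sin φ₂ ) = atan2(-0.107944, -0.135836) = -141.527°.
λ₂ = 116.690° + -141.527° = -24.837°.
The forward bearing on arrival equals the back-azimuth from the destination plus 180°.
Back-azimuth from P₂ (-15.386°, -24.837°) to P₁ (-79.633°, 116.690°), with Δλ' = λ₁ − λ₂ = 141.527°: atan2( sin Δλ' cos φ₁ , cos φ₂ sin φ₁ − sin φ₂ cos φ₁ cos Δλ' ) = 173.521°.
Final bearing = (173.521° + 180°) mod 360° = 353.521°.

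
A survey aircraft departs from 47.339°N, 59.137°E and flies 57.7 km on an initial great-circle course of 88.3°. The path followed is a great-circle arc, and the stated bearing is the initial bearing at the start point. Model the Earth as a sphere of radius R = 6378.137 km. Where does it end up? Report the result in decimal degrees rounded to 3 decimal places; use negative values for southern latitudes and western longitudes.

δ = 57.7/6378.137 = 0.009047 rad (0.5183°).
Start latitude φ₁ = 0.826221 rad; initial bearing θ = 1.541126 rad.
Destination latitude: φ₂ = arcsin( sin φ₁ cos δ + cos φ₁ sin δ cos θ ) = arcsin(0.735528) = 47.352°.
For the longitude increment, Δλ = atan2( sin θ sin δ cos φ₁, cos δ − sin φ₁ sin φ₂ ) = atan2(0.006128, 0.459070) = 0.765°.
λ₂ = 59.137° + 0.765° = 59.902°.

latitude 47.352°, longitude 59.902°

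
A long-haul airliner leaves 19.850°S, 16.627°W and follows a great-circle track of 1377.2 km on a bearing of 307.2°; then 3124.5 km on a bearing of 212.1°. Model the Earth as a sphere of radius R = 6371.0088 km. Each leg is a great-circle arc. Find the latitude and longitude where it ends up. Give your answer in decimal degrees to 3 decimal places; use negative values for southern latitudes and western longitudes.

latitude -35.106°, longitude -44.505°

Apply the spherical direct solution leg by leg, carrying full precision between legs.
Leg 1: from (-19.850°, -16.627°), δ = 1377.2/6371.0088 = 0.216167 rad, θ = 307.2° → φ = -12.104°, λ = -26.690°.
Leg 2: from (-12.104°, -26.690°), δ = 3124.5/6371.0088 = 0.490425 rad, θ = 212.1° → φ = -35.106°, λ = -44.505°.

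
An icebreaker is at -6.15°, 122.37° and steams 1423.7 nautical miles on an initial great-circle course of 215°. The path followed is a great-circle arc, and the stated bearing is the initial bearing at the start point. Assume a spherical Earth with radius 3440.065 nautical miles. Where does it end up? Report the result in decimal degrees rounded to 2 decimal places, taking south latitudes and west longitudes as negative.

The arc subtends δ = 1423.7/3440.065 = 0.413858 rad at the centre.
With φ₁ = -6.15° = -0.107338 rad and θ = 215° = 3.752458 rad:
sin φ₂ = sin φ₁ cos δ + cos φ₁ sin δ cos θ = (-0.107132)(0.915576) + (0.994245)(0.402145)(-0.819152) = -0.425609
φ₂ = asin(-0.425609) = -0.439635 rad = -25.19°.
Then Δλ = atan2(-0.229333, 0.869980) = -0.257744 rad, from sin θ sin δ cos φ₁ over cos δ − sin φ₁ sin φ₂.
Hence λ₂ = 122.37° + -14.77° = 107.60°.

latitude -25.19°, longitude 107.60°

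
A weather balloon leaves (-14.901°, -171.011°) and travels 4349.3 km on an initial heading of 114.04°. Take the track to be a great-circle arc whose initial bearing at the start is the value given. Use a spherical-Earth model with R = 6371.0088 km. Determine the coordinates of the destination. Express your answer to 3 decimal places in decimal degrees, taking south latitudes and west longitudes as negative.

δ = 4349.3/6371.0088 = 0.682671 rad (39.1141°).
With φ₁ = -14.901° = -0.260072 rad and θ = 114.04° = 1.990373 rad:
sin φ₂ = sin φ₁ cos δ + cos φ₁ sin δ cos θ = (-0.257150)(0.775891) + (0.966372)(0.630867)(-0.407374) = -0.447877
φ₂ = asin(-0.447877) = -0.464389 rad = -26.608°.
For the longitude increment, Δλ = atan2( sin θ sin δ cos φ₁, cos δ − sin φ₁ sin φ₂ ) = atan2(0.556772, 0.660719) = 40.120°.
λ₂ = λ₁ + Δλ = -130.891°.

latitude -26.608°, longitude -130.891°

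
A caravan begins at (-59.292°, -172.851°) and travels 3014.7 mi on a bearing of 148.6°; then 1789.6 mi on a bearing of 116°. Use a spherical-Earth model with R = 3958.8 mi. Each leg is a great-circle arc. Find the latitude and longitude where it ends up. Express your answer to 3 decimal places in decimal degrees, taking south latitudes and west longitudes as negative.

Apply the spherical direct solution leg by leg, carrying full precision between legs.
Leg 1: from (-59.292°, -172.851°), δ = 3014.7/3958.8 = 0.761519 rad, θ = 148.6° → φ = -67.378°, λ = -62.022°.
Leg 2: from (-67.378°, -62.022°), δ = 1789.6/3958.8 = 0.452056 rad, θ = 116° → φ = -64.689°, λ = 4.657°.

latitude -64.689°, longitude 4.657°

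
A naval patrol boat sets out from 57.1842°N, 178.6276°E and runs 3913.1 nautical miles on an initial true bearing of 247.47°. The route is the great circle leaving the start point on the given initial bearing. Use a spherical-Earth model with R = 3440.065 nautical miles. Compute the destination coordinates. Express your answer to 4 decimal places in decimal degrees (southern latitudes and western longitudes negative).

Angular distance δ = d/R = 3913.1 / 3440.065 = 1.137508 rad.
With φ₁ = 57.1842° = 0.998053 rad and θ = 247.47° = 4.319166 rad:
Applying the spherical law of cosines for sides, sin φ₂ = sin φ₁ cos δ + cos φ₁ sin δ cos θ = 0.164392, so φ₂ = 9.4619°.
For the longitude increment, Δλ = atan2( sin θ sin δ cos φ₁, cos δ − sin φ₁ sin φ₂ ) = atan2(-0.454320, 0.281700) = -58.1991°.
Hence λ₂ = 178.6276° + -58.1991° = 120.4285°.

latitude 9.4619°, longitude 120.4285°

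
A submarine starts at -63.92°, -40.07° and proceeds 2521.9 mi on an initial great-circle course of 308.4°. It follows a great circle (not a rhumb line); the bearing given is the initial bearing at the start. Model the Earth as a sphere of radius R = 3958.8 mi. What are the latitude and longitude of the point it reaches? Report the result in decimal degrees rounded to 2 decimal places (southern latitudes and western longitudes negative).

Angular distance δ = d/R = 2521.9 / 3958.8 = 0.637036 rad.
With φ₁ = -63.92° = -1.115614 rad and θ = 308.4° = 5.382595 rad:
sin φ₂ = sin φ₁ cos δ + cos φ₁ sin δ cos θ = (-0.898181)(0.803862) + (0.439626)(0.594816)(0.621148) = -0.559586
φ₂ = asin(-0.559586) = -0.593886 rad = -34.03°.
For the longitude increment, Δλ = atan2( sin θ sin δ cos φ₁, cos δ − sin φ₁ sin φ₂ ) = atan2(-0.204933, 0.301253) = -34.23°.
λ₂ = λ₁ + Δλ = -74.30°.

latitude -34.03°, longitude -74.30°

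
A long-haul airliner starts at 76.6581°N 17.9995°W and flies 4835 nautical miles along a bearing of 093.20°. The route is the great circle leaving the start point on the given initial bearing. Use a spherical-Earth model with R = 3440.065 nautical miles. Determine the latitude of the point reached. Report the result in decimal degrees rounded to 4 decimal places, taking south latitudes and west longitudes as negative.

Angular distance δ = d/R = 4835 / 3440.065 = 1.405497 rad.
Converting: φ₁ = 1.337936 rad, θ = 1.626647 rad.
Destination latitude: φ₂ = arcsin( sin φ₁ cos δ + cos φ₁ sin δ cos θ ) = arcsin(0.147401) = 8.4763°.
Δλ = atan2( sin θ sin δ cos φ₁ , cos δ − sin φ₁ sin φ₂ ) = atan2(0.227261, 0.021125) = 1.478107 rad = 84.6893°.
λ₂ = -17.9995° + 84.6893° = 66.6898°.

latitude 8.4763°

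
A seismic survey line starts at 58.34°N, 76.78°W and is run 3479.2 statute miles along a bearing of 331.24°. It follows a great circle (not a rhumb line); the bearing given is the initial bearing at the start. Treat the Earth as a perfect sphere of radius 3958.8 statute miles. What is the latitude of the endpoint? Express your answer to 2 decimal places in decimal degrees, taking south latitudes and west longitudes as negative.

δ = 3479.2/3958.8 = 0.878852 rad (50.3545°).
Start latitude φ₁ = 1.018225 rad; initial bearing θ = 5.781229 rad.
Destination latitude: φ₂ = arcsin( sin φ₁ cos δ + cos φ₁ sin δ cos θ ) = arcsin(0.897385) = 63.82°.
Δλ = atan2( sin θ sin δ cos φ₁ , cos δ − sin φ₁ sin φ₂ ) = atan2(-0.194458, -0.125799) = -2.145003 rad = -122.90°.
λ₂ = -76.78° + -122.90° = -199.68°, normalized to (−180°, 180°] → 160.32°.

latitude 63.82°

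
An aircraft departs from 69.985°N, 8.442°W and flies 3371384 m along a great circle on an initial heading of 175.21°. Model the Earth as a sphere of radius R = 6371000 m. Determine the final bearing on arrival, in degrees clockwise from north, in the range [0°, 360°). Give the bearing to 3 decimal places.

final bearing 177.871°

The arc subtends δ = 3371384/6371000 = 0.529177 rad at the centre.
Start latitude φ₁ = 1.221469 rad; initial bearing θ = 3.057991 rad.
Destination latitude: φ₂ = arcsin( sin φ₁ cos δ + cos φ₁ sin δ cos θ ) = arcsin(0.638907) = 39.710°.
For the longitude increment, Δλ = atan2( sin θ sin δ cos φ₁, cos δ − sin φ₁ sin φ₂ ) = atan2(0.014428, 0.262904) = 3.141°.
Hence λ₂ = -8.442° + 3.141° = -5.301°.
The forward bearing on arrival equals the back-azimuth from the destination plus 180°.
Back-azimuth from P₂ (39.710°, -5.301°) to P₁ (69.985°, -8.442°), with Δλ' = λ₁ − λ₂ = -3.141°: atan2( sin Δλ' cos φ₁ , cos φ₂ sin φ₁ − sin φ₂ cos φ₁ cos Δλ' ) = 357.871°.
Final bearing = (357.871° + 180°) mod 360° = 177.871°.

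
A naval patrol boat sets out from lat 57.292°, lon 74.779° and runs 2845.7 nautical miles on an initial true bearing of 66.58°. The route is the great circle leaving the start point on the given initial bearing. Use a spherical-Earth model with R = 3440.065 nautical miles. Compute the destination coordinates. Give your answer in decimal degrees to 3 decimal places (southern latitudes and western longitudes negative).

δ = 2845.7/3440.065 = 0.827223 rad (47.3964°).
With φ₁ = 57.292° = 0.999934 rad and θ = 66.58° = 1.162040 rad:
Destination latitude: φ₂ = arcsin( sin φ₁ cos δ + cos φ₁ sin δ cos θ ) = arcsin(0.727673) = 46.692°.
Δλ = atan2( sin θ sin δ cos φ₁ , cos δ − sin φ₁ sin φ₂ ) = atan2(0.364966, 0.064633) = 1.395520 rad = 79.957°.
Hence λ₂ = 74.779° + 79.957° = 154.736°.

latitude 46.692°, longitude 154.736°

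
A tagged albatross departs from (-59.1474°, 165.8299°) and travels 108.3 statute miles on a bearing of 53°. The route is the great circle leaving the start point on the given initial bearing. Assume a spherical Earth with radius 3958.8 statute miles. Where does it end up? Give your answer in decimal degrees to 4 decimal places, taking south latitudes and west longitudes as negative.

Angular distance δ = d/R = 108.3 / 3958.8 = 0.027357 rad.
With φ₁ = -59.1474° = -1.032317 rad and θ = 53° = 0.925025 rad:
Applying the spherical law of cosines for sides, sin φ₂ = sin φ₁ cos δ + cos φ₁ sin δ cos θ = -0.849726, so φ₂ = -58.1819°.
For the longitude increment, Δλ = atan2( sin θ sin δ cos φ₁, cos δ − sin φ₁ sin φ₂ ) = atan2(0.011203, 0.270145) = 2.3747°.
λ₂ = λ₁ + Δλ = 168.2046°.

latitude -58.1819°, longitude 168.2046°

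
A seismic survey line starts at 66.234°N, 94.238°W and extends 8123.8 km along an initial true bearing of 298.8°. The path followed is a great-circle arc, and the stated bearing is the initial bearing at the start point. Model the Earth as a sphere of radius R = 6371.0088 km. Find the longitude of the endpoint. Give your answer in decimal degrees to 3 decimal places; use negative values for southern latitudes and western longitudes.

The arc subtends δ = 8123.8/6371.0088 = 1.275120 rad at the centre.
Start latitude φ₁ = 1.156001 rad; initial bearing θ = 5.215044 rad.
Applying the spherical law of cosines for sides, sin φ₂ = sin φ₁ cos δ + cos φ₁ sin δ cos θ = 0.452400, so φ₂ = 26.898°.
For the longitude increment, Δλ = atan2( sin θ sin δ cos φ₁, cos δ − sin φ₁ sin φ₂ ) = atan2(-0.337829, -0.122649) = -109.953°.
λ₂ = -94.238° + -109.953° = -204.191°, normalized to (−180°, 180°] → 155.809°.

longitude 155.809°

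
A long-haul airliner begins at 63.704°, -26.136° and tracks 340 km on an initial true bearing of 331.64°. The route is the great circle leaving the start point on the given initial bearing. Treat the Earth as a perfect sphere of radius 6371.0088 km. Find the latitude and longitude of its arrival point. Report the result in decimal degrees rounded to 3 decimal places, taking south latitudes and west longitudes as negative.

latitude 66.353°, longitude -29.758°

Central angle δ = d/R = 0.053367 rad.
Converting: φ₁ = 1.111845 rad, θ = 5.788210 rad.
sin φ₂ = sin φ₁ cos δ + cos φ₁ sin δ cos θ = (0.896517)(0.998576) + (0.443009)(0.053341)(0.879980) = 0.916036
φ₂ = asin(0.916036) = 1.158082 rad = 66.353°.
Δλ = atan2( sin θ sin δ cos φ₁ , cos δ − sin φ₁ sin φ₂ ) = atan2(-0.011225, 0.177335) = -0.063213 rad = -3.622°.
Hence λ₂ = -26.136° + -3.622° = -29.758°.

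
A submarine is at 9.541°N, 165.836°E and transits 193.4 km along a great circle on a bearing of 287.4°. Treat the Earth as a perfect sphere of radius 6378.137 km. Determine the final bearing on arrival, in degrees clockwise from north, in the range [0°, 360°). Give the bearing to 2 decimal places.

δ = 193.4/6378.137 = 0.030322 rad (1.7373°).
With φ₁ = 9.541° = 0.166522 rad and θ = 287.4° = 5.016076 rad:
Applying the spherical law of cosines for sides, sin φ₂ = sin φ₁ cos δ + cos φ₁ sin δ cos θ = 0.174618, so φ₂ = 10.056°.
Then Δλ = atan2(-0.028530, 0.970597) = -0.029386 rad, from sin θ sin δ cos φ₁ over cos δ − sin φ₁ sin φ₂.
λ₂ = 165.836° + -1.684° = 164.152°.
The forward bearing on arrival equals the back-azimuth from the destination plus 180°.
Back-azimuth from P₂ (10.06°, 164.15°) to P₁ (9.54°, 165.84°), with Δλ' = λ₁ − λ₂ = 1.68°: atan2( sin Δλ' cos φ₁ , cos φ₂ sin φ₁ − sin φ₂ cos φ₁ cos Δλ' ) = 107.11°.
Final bearing = (107.11° + 180°) mod 360° = 287.11°.

final bearing 287.11°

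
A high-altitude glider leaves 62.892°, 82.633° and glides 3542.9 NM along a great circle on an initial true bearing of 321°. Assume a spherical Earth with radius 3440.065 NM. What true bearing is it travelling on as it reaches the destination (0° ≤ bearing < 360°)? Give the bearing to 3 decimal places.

The arc subtends δ = 3542.9/3440.065 = 1.029893 rad at the centre.
Start latitude φ₁ = 1.097672 rad; initial bearing θ = 5.602507 rad.
sin φ₂ = sin φ₁ cos δ + cos φ₁ sin δ cos θ = (0.890149)(0.514910) + (0.455669)(0.857244)(0.777146) = 0.761916
φ₂ = asin(0.761916) = 0.866266 rad = 49.633°.
Δλ = atan2( sin θ sin δ cos φ₁ , cos δ − sin φ₁ sin φ₂ ) = atan2(-0.245825, -0.163308) = -2.157178 rad = -123.597°.
λ₂ = 82.633° + -123.597° = -40.964°.
The forward bearing on arrival equals the back-azimuth from the destination plus 180°.
Back-azimuth from P₂ (49.633°, -40.964°) to P₁ (62.892°, 82.633°), with Δλ' = λ₁ − λ₂ = 123.597°: atan2( sin Δλ' cos φ₁ , cos φ₂ sin φ₁ − sin φ₂ cos φ₁ cos Δλ' ) = 26.280°.
Final bearing = (26.280° + 180°) mod 360° = 206.280°.

final bearing 206.280°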